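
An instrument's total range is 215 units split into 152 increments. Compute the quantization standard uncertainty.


resolution = range / divisions
resolution = 215 / 152 = 1.4144737
u_res = resolution / (2*sqrt(3))
u_res = 1.4144737 / 3.4641016
u_res = 0.4083

0.4083


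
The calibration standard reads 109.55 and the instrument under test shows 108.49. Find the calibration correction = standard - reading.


Correction = standard - reading
= 109.55 - 108.49
= 1.0600

1.0600


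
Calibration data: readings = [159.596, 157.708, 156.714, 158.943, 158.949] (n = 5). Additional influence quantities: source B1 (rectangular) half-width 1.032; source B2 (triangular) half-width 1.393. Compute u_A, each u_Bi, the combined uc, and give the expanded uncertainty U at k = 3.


mean = (159.596 + 157.708 + 156.714 + 158.943 + 158.949) / 5 = 158.382
s = sqrt(sum((x - mean)^2)/(n-1)) = 1.1561256
u_A = s / sqrt(n) = 1.1561256 / sqrt(5) = 0.51703509
u_B1 = 1.032 / sqrt(3) = 0.59582548
u_B2 = 1.393 / sqrt(6) = 0.56868987
uc = sqrt(0.51703509^2 + 0.59582548^2 + 0.56868987^2) = 0.97249239
U = k * uc = 3 * 0.97249239
U = 2.9175

2.9175


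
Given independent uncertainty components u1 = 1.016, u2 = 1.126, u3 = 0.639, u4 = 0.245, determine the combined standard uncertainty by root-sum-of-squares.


uc = sqrt(1.016^2 + 1.126^2 + 0.639^2 + 0.245^2)
uc = sqrt(2.768478)
uc = 1.6639

1.6639


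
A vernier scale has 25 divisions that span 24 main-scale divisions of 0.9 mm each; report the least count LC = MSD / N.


LC = MSD / n_div
= 0.9 / 25
= 0.0360

0.0360


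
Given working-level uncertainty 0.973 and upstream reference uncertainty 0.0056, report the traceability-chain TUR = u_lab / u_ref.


TUR = u_lab / u_ref
= 0.973 / 0.0056
= 173.7500

173.7500


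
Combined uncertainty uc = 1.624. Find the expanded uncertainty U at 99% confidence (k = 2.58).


U = k * uc
U = 2.58 * 1.624
U = 4.1899

4.1899


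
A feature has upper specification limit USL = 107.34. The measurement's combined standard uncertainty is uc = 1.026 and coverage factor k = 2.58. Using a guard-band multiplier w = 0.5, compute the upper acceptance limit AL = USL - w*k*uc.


U = k * uc = 2.58 * 1.026 = 2.64708
guard band g = w * U = 0.5 * 2.64708 = 1.32354
AL = USL - g = 107.34 - 1.32354
AL = 106.0165

106.0165


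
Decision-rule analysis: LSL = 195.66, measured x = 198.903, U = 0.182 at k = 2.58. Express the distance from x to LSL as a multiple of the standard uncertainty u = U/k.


u = U / k = 0.182 / 2.58 = 0.070542636
margin = |LSL - x| = |195.66 - 198.903| = 3.243
z = margin / u = 3.243 / 0.070542636
z = 45.9722

45.9722


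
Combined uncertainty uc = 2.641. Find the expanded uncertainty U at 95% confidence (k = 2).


U = k * uc
U = 2 * 2.641
U = 5.2820

5.2820


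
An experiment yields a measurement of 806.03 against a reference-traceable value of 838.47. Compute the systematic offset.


Systematic error = measured - true
= 806.03 - 838.47
= -32.4400

-32.4400


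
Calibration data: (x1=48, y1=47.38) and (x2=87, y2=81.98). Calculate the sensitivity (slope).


slope = (y2 - y1) / (x2 - x1)
= (81.98 - 47.38) / (87 - 48)
= 34.6000 / 39
= 0.8872

0.8872


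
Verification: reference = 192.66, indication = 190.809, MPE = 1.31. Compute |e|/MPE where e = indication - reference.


e = indication - reference = 190.809 - 192.66 = -1.8510
|e| = 1.8510
ratio = |e| / MPE = 1.8510 / 1.31
ratio = 1.4130

1.4130


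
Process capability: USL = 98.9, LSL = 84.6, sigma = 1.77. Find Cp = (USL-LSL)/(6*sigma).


Cp = (USL - LSL) / (6 * sigma)
= (98.9 - 84.6) / (6 * 1.77)
= 14.3000 / 10.6200
= 1.3465

1.3465


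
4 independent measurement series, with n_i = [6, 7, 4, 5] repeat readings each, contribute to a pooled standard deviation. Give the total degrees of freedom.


nu = sum_i (n_i - 1)
nu = ((6 - 1) + (7 - 1) + (4 - 1) + (5 - 1))
nu = 5 + 6 + 3 + 4
nu = 18

18


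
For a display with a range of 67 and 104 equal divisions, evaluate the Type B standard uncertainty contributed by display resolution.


resolution = range / divisions
resolution = 67 / 104 = 0.64423077
u_res = resolution / (2*sqrt(3))
u_res = 0.64423077 / 3.4641016
u_res = 0.1860

0.1860


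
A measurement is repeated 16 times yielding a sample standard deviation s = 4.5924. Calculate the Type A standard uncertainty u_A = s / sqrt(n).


u_A = s / sqrt(n)
u_A = 4.5924 / sqrt(16)
u_A = 4.5924 / 4
u_A = 1.1481

1.1481


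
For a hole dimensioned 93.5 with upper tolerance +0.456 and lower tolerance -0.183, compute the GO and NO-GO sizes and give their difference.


GO = nominal - lower_tol (smallest hole = maximum material condition)
GO = 93.5 - 0.183 = 93.317
NO-GO = nominal + upper_tol (largest hole = least material condition)
NO-GO = 93.5 + 0.456 = 93.956
spread = NO-GO - GO = 93.956 - 93.317 = 0.6390

0.6390


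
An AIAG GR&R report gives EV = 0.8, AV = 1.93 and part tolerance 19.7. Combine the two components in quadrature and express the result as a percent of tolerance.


GRR = sqrt(EV^2 + AV^2) = sqrt(0.8^2 + 1.93^2) = 2.0892343
%GRR = GRR / tol * 100 = 2.0892343 / 19.7 * 100
%GRR = 10.6053

10.6053


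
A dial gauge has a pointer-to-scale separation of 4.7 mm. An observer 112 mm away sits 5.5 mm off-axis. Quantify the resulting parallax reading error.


error = h * offset / d
= 4.7 * 5.5 / 112
= 0.2308

0.2308


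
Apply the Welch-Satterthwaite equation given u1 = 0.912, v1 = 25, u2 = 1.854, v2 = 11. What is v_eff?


uc = sqrt(u1^2 + u2^2) = sqrt(0.912^2 + 1.854^2) = 2.0661704
v_eff = uc^4 / (u1^4/v1 + u2^4/v2)
= 2.0661704^4 / (0.912^4/25 + 1.854^4/11)
= 18.224874 / 1.1017757
v_eff = 16.5414

16.5414


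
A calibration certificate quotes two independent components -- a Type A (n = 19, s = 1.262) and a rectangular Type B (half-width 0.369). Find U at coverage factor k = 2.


u_A = s / sqrt(n) = 1.262 / sqrt(19) = 0.28952266
u_B = half_width / sqrt(3) = 0.369 / sqrt(3) = 0.21304225
uc = sqrt(u_A^2 + u_B^2) = sqrt(0.28952266^2 + 0.21304225^2) = 0.35945844
U = k * uc = 2 * 0.35945844
U = 0.7189

0.7189


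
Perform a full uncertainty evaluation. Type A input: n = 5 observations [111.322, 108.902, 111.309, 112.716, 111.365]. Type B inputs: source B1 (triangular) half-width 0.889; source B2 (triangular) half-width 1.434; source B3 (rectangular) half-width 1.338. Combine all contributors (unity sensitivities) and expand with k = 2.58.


mean = (111.322 + 108.902 + 111.309 + 112.716 + 111.365) / 5 = 111.1228
s = sqrt(sum((x - mean)^2)/(n-1)) = 1.3786996
u_A = s / sqrt(n) = 1.3786996 / sqrt(5) = 0.61657321
u_B1 = 0.889 / sqrt(6) = 0.36293273
u_B2 = 1.434 / sqrt(6) = 0.58542805
u_B3 = 1.338 / sqrt(3) = 0.77249466
uc = sqrt(0.61657321^2 + 0.36293273^2 + 0.58542805^2 + 0.77249466^2) = 1.2047227
U = k * uc = 2.58 * 1.2047227
U = 3.1082

3.1082


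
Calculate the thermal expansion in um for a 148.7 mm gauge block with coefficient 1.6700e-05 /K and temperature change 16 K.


dL = L * alpha * dT
= 148.7 * 1.6700e-05 * 16
= 0.0397326 mm
dL_um = 0.0397326 * 1000 = 39.7326 um

39.7326


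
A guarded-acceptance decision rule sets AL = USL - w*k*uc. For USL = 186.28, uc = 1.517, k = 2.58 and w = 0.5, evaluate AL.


U = k * uc = 2.58 * 1.517 = 3.91386
guard band g = w * U = 0.5 * 3.91386 = 1.95693
AL = USL - g = 186.28 - 1.95693
AL = 184.3231

184.3231


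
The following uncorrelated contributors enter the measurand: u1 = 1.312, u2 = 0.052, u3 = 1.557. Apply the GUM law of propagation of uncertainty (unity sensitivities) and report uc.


uc = sqrt(1.312^2 + 0.052^2 + 1.557^2)
uc = sqrt(4.148297)
uc = 2.0367

2.0367


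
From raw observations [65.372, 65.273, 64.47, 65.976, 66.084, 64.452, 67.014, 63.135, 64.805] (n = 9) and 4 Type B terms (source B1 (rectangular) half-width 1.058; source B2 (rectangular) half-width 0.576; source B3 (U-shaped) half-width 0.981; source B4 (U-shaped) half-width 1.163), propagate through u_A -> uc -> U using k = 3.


mean = (65.372 + 65.273 + 64.47 + 65.976 + 66.084 + 64.452 + 67.014 + 63.135 + 64.805) / 9 = 65.17566667
s = sqrt(sum((x - mean)^2)/(n-1)) = 1.13007
u_A = s / sqrt(n) = 1.13007 / sqrt(9) = 0.37669
u_B1 = 1.058 / sqrt(3) = 0.61083658
u_B2 = 0.576 / sqrt(3) = 0.33255376
u_B3 = 0.981 / sqrt(2) = 0.69367175
u_B4 = 1.163 / sqrt(2) = 0.82236519
uc = sqrt(0.37669^2 + 0.61083658^2 + 0.33255376^2 + 0.69367175^2 + 0.82236519^2) = 1.3353178
U = k * uc = 3 * 1.3353178
U = 4.0060

4.0060


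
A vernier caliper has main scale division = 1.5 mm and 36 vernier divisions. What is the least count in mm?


LC = MSD / n_div
= 1.5 / 36
= 0.0417

0.0417


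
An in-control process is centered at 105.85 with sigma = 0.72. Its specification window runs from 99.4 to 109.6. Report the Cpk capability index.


Cpu = (USL - mean) / (3*sigma) = (109.6 - 105.85) / (3*0.72) = 1.7361
Cpl = (mean - LSL) / (3*sigma) = (105.85 - 99.4) / (3*0.72) = 2.9861
Cpk = min(Cpu, Cpl) = 1.7361

1.7361


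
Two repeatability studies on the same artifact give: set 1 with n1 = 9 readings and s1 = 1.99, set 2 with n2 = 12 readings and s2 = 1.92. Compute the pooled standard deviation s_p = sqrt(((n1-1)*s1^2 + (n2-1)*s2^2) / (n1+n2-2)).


s_p = sqrt(((n1-1)*s1^2 + (n2-1)*s2^2) / (n1+n2-2))
numerator = (9-1)*1.99^2 + (12-1)*1.92^2 = 31.6808 + 40.5504 = 72.2312
denominator = 9 + 12 - 2 = 19
s_p^2 = 72.2312 / 19 = 3.8016421
s_p = sqrt(3.8016421) = 1.9498

1.9498


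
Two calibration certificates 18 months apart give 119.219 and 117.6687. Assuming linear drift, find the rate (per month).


rate = (v2 - v1) / months
= (117.6687 - 119.219) / 18
= -1.5503 / 18
= -0.0861

-0.0861


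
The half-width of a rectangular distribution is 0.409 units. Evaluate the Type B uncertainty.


u_B = half_width / sqrt(3)
u_B = 0.409 / 1.7320508
u_B = 0.2361

0.2361


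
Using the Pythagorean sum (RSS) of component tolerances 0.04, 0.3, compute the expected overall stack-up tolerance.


RSS = sqrt(0.04^2 + 0.3^2)
= sqrt(0.0916)
= 0.3027

0.3027


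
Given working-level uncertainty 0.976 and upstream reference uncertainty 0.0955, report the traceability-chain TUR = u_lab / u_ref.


TUR = u_lab / u_ref
= 0.976 / 0.0955
= 10.2199

10.2199


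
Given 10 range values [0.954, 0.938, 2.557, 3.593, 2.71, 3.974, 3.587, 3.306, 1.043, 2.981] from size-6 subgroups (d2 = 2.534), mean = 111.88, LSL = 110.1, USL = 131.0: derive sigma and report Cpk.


R_bar = (0.954 + 0.938 + 2.557 + 3.593 + 2.71 + 3.974 + 3.587 + 3.306 + 1.043 + 2.981) / 10 = 2.5643
sigma = R_bar / d2 = 2.5643 / 2.534 = 1.0119574
Cp = (USL - LSL)/(6*sigma) = (131.0 - 110.1)/(6*1.0119574) = 3.4422
Cpu = (131.0 - 111.88)/(3*1.0119574) = 6.2980
Cpl = (111.88 - 110.1)/(3*1.0119574) = 0.5863
Cpk = min(Cpu, Cpl) = 0.5863

0.5863


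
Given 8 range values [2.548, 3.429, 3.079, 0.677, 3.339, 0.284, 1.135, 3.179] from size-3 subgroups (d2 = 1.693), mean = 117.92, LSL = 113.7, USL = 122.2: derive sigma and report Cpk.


R_bar = (2.548 + 3.429 + 3.079 + 0.677 + 3.339 + 0.284 + 1.135 + 3.179) / 8 = 2.20875
sigma = R_bar / d2 = 2.20875 / 1.693 = 1.3046367
Cp = (USL - LSL)/(6*sigma) = (122.2 - 113.7)/(6*1.3046367) = 1.0859
Cpu = (122.2 - 117.92)/(3*1.3046367) = 1.0935
Cpl = (117.92 - 113.7)/(3*1.3046367) = 1.0782
Cpk = min(Cpu, Cpl) = 1.0782

1.0782


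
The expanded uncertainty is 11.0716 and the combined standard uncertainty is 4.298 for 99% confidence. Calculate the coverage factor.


k = U / uc
k = 11.0716 / 4.298
k = 2.576

2.576


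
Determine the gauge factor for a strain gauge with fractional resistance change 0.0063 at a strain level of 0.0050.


GF = (dR/R) / epsilon
= 0.0063 / 0.0050
= 1.2600

1.2600


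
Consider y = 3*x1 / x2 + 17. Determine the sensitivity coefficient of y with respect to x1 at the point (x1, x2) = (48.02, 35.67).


y = 3*x1 / x2 + 17
dy/dx1 = 3/x2
Evaluate at x2 = 35.67: c1 = 3 / 35.67
c1 = 0.0841

0.0841


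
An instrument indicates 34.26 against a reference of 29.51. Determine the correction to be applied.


Correction = standard - reading
= 29.51 - 34.26
= -4.7500

-4.7500


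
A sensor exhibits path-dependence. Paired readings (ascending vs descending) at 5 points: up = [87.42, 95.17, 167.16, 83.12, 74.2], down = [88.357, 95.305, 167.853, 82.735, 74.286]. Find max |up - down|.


|87.42 - 88.357| = 0.9370
|95.17 - 95.305| = 0.1350
|167.16 - 167.853| = 0.6930
|83.12 - 82.735| = 0.3850
|74.2 - 74.286| = 0.0860
hysteresis = max(diffs) = 0.9370

0.9370


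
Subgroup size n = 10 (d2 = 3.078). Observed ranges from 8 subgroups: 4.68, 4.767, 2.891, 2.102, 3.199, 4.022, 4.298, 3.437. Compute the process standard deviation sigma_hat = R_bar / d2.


R_bar = (4.68 + 4.767 + 2.891 + 2.102 + 3.199 + 4.022 + 4.298 + 3.437) / 8
R_bar = 29.396 / 8 = 3.6745
sigma_hat = R_bar / d2 = 3.6745 / 3.078 = 1.1938

1.1938


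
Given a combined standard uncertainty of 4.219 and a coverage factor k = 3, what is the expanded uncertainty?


U = k * uc
U = 3 * 4.219
U = 12.6570

12.6570


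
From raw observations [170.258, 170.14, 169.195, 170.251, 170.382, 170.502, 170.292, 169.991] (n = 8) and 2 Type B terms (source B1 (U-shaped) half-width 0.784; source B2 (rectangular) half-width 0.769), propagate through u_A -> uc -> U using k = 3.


mean = (170.258 + 170.14 + 169.195 + 170.251 + 170.382 + 170.502 + 170.292 + 169.991) / 8 = 170.126375
s = sqrt(sum((x - mean)^2)/(n-1)) = 0.4057969
u_A = s / sqrt(n) = 0.4057969 / sqrt(8) = 0.14347087
u_B1 = 0.784 / sqrt(2) = 0.55437172
u_B2 = 0.769 / sqrt(3) = 0.44398236
uc = sqrt(0.14347087^2 + 0.55437172^2 + 0.44398236^2) = 0.72459108
U = k * uc = 3 * 0.72459108
U = 2.1738

2.1738


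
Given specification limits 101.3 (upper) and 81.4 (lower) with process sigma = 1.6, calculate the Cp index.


Cp = (USL - LSL) / (6 * sigma)
= (101.3 - 81.4) / (6 * 1.6)
= 19.9000 / 9.6000
= 2.0729

2.0729


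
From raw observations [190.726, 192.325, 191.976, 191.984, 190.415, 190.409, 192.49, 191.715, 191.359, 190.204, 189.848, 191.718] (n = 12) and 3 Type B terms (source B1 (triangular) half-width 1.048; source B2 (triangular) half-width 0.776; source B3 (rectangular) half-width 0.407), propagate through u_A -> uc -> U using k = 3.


mean = (190.726 + 192.325 + 191.976 + 191.984 + 190.415 + 190.409 + 192.49 + 191.715 + 191.359 + 190.204 + 189.848 + 191.718) / 12 = 191.2640833
s = sqrt(sum((x - mean)^2)/(n-1)) = 0.90164541
u_A = s / sqrt(n) = 0.90164541 / sqrt(12) = 0.26028261
u_B1 = 1.048 / sqrt(6) = 0.42784421
u_B2 = 0.776 / sqrt(6) = 0.31680067
u_B3 = 0.407 / sqrt(3) = 0.23498156
uc = sqrt(0.26028261^2 + 0.42784421^2 + 0.31680067^2 + 0.23498156^2) = 0.63747683
U = k * uc = 3 * 0.63747683
U = 1.9124

1.9124


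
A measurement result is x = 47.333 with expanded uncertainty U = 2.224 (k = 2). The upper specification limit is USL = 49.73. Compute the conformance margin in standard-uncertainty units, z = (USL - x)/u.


u = U / k = 2.224 / 2 = 1.112
margin = |USL - x| = |49.73 - 47.333| = 2.397
z = margin / u = 2.397 / 1.112
z = 2.1556

2.1556


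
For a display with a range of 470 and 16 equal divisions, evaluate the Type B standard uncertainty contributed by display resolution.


resolution = range / divisions
resolution = 470 / 16 = 29.375
u_res = resolution / (2*sqrt(3))
u_res = 29.375 / 3.4641016
u_res = 8.4798

8.4798


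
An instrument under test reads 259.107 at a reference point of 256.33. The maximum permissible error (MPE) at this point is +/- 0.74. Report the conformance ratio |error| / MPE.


e = indication - reference = 259.107 - 256.33 = 2.7770
|e| = 2.7770
ratio = |e| / MPE = 2.7770 / 0.74
ratio = 3.7527

3.7527


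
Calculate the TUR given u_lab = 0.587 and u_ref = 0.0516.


TUR = u_lab / u_ref
= 0.587 / 0.0516
= 11.3760

11.3760


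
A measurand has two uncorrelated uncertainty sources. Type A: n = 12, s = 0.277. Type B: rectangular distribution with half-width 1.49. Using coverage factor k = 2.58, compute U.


u_A = s / sqrt(n) = 0.277 / sqrt(12) = 0.079963012
u_B = half_width / sqrt(3) = 1.49 / sqrt(3) = 0.8602519
uc = sqrt(u_A^2 + u_B^2) = sqrt(0.079963012^2 + 0.8602519^2) = 0.86396031
U = k * uc = 2.58 * 0.86396031
U = 2.2290

2.2290


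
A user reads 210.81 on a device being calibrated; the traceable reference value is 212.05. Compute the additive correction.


Correction = standard - reading
= 212.05 - 210.81
= 1.2400

1.2400


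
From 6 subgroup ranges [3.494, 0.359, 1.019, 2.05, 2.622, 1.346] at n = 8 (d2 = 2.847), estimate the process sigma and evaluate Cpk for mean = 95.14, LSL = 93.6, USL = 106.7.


R_bar = (3.494 + 0.359 + 1.019 + 2.05 + 2.622 + 1.346) / 6 = 1.815
sigma = R_bar / d2 = 1.815 / 2.847 = 0.63751317
Cp = (USL - LSL)/(6*sigma) = (106.7 - 93.6)/(6*0.63751317) = 3.4248
Cpu = (106.7 - 95.14)/(3*0.63751317) = 6.0443
Cpl = (95.14 - 93.6)/(3*0.63751317) = 0.8052
Cpk = min(Cpu, Cpl) = 0.8052

0.8052


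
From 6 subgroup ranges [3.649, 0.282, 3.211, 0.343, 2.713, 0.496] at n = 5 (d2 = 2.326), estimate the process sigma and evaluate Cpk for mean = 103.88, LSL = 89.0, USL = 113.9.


R_bar = (3.649 + 0.282 + 3.211 + 0.343 + 2.713 + 0.496) / 6 = 1.7823333
sigma = R_bar / d2 = 1.7823333 / 2.326 = 0.76626539
Cp = (USL - LSL)/(6*sigma) = (113.9 - 89.0)/(6*0.76626539) = 5.4159
Cpu = (113.9 - 103.88)/(3*0.76626539) = 4.3588
Cpl = (103.88 - 89.0)/(3*0.76626539) = 6.4730
Cpk = min(Cpu, Cpl) = 4.3588

4.3588


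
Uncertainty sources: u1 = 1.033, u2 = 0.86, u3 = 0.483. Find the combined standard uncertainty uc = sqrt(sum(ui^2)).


uc = sqrt(1.033^2 + 0.86^2 + 0.483^2)
uc = sqrt(2.039978)
uc = 1.4283

1.4283


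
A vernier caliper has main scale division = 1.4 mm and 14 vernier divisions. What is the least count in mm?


LC = MSD / n_div
= 1.4 / 14
= 0.1000

0.1000


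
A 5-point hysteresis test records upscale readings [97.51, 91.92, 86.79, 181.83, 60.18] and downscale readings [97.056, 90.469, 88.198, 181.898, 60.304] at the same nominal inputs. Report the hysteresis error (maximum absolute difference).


|97.51 - 97.056| = 0.4540
|91.92 - 90.469| = 1.4510
|86.79 - 88.198| = 1.4080
|181.83 - 181.898| = 0.0680
|60.18 - 60.304| = 0.1240
hysteresis = max(diffs) = 1.4510

1.4510


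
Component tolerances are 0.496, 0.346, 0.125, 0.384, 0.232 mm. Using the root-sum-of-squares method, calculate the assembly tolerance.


RSS = sqrt(0.496^2 + 0.346^2 + 0.125^2 + 0.384^2 + 0.232^2)
= sqrt(0.582637)
= 0.7633

0.7633


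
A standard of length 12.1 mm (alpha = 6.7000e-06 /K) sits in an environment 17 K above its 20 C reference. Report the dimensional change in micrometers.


dL = L * alpha * dT
= 12.1 * 6.7000e-06 * 17
= 0.0013782 mm
dL_um = 0.0013782 * 1000 = 1.3782 um

1.3782


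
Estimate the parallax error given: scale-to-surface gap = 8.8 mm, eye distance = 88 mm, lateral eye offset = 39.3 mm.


error = h * offset / d
= 8.8 * 39.3 / 88
= 3.9300

3.9300


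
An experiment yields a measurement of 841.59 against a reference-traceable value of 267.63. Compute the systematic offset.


Systematic error = measured - true
= 841.59 - 267.63
= 573.9600

573.9600


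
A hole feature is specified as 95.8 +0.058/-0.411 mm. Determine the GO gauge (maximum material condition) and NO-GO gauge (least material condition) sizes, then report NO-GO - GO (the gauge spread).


GO = nominal - lower_tol (smallest hole = maximum material condition)
GO = 95.8 - 0.411 = 95.389
NO-GO = nominal + upper_tol (largest hole = least material condition)
NO-GO = 95.8 + 0.058 = 95.858
spread = NO-GO - GO = 95.858 - 95.389 = 0.4690

0.4690


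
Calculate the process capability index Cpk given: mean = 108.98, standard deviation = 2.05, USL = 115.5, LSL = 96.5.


Cpu = (USL - mean) / (3*sigma) = (115.5 - 108.98) / (3*2.05) = 1.0602
Cpl = (mean - LSL) / (3*sigma) = (108.98 - 96.5) / (3*2.05) = 2.0293
Cpk = min(Cpu, Cpl) = 1.0602

1.0602


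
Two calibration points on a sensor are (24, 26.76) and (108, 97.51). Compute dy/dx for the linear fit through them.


slope = (y2 - y1) / (x2 - x1)
= (97.51 - 26.76) / (108 - 24)
= 70.7500 / 84
= 0.8423

0.8423


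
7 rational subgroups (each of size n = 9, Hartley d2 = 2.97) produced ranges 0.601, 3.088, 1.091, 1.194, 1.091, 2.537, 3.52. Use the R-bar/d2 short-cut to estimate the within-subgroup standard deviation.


R_bar = (0.601 + 3.088 + 1.091 + 1.194 + 1.091 + 2.537 + 3.52) / 7
R_bar = 13.122 / 7 = 1.8745714
sigma_hat = R_bar / d2 = 1.8745714 / 2.97 = 0.6312

0.6312


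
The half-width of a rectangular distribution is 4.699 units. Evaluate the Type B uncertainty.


u_B = half_width / sqrt(3)
u_B = 4.699 / 1.7320508
u_B = 2.7130

2.7130


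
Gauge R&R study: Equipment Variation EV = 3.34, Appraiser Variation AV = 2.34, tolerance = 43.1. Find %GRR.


GRR = sqrt(EV^2 + AV^2) = sqrt(3.34^2 + 2.34^2) = 4.0781368
%GRR = GRR / tol * 100 = 4.0781368 / 43.1 * 100
%GRR = 9.4620

9.4620


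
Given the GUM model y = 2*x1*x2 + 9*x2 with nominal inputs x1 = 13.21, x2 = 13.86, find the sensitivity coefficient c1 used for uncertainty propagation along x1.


y = 2*x1*x2 + 9*x2
dy/dx1 = 2*x2
Evaluate at x2 = 13.86: c1 = 2 * 13.86
c1 = 27.7200

27.7200


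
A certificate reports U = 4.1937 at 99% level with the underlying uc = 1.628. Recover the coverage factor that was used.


k = U / uc
k = 4.1937 / 1.628
k = 2.576

2.576


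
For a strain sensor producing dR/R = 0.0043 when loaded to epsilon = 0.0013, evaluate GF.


GF = (dR/R) / epsilon
= 0.0043 / 0.0013
= 3.3077

3.3077


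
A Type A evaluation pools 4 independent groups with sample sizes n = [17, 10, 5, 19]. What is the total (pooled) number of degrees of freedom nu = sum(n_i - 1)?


nu = sum_i (n_i - 1)
nu = ((17 - 1) + (10 - 1) + (5 - 1) + (19 - 1))
nu = 16 + 9 + 4 + 18
nu = 47

47


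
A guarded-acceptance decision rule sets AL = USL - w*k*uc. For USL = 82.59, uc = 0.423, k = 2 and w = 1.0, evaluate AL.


U = k * uc = 2 * 0.423 = 0.846
guard band g = w * U = 1.0 * 0.846 = 0.846
AL = USL - g = 82.59 - 0.846
AL = 81.7440

81.7440


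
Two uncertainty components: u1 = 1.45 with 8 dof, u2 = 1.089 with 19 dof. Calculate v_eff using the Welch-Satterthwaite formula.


uc = sqrt(u1^2 + u2^2) = sqrt(1.45^2 + 1.089^2) = 1.8134004
v_eff = uc^4 / (u1^4/v1 + u2^4/v2)
= 1.8134004^4 / (1.45^4/8 + 1.089^4/19)
= 10.813713 / 0.62658479
v_eff = 17.2582

17.2582


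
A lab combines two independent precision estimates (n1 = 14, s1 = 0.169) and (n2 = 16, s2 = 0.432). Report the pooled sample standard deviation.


s_p = sqrt(((n1-1)*s1^2 + (n2-1)*s2^2) / (n1+n2-2))
numerator = (14-1)*0.169^2 + (16-1)*0.432^2 = 0.371293 + 2.79936 = 3.170653
denominator = 14 + 16 - 2 = 28
s_p^2 = 3.170653 / 28 = 0.11323761
s_p = sqrt(0.11323761) = 0.3365

0.3365


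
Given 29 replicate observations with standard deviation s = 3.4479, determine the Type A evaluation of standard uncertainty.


u_A = s / sqrt(n)
u_A = 3.4479 / sqrt(29)
u_A = 3.4479 / 5.3851648
u_A = 0.6403

0.6403


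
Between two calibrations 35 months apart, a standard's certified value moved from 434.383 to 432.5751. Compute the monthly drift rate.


rate = (v2 - v1) / months
= (432.5751 - 434.383) / 35
= -1.8079 / 35
= -0.0517

-0.0517


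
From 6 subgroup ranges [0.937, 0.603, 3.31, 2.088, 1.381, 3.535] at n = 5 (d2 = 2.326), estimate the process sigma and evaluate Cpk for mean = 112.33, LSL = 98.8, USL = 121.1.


R_bar = (0.937 + 0.603 + 3.31 + 2.088 + 1.381 + 3.535) / 6 = 1.9756667
sigma = R_bar / d2 = 1.9756667 / 2.326 = 0.84938379
Cp = (USL - LSL)/(6*sigma) = (121.1 - 98.8)/(6*0.84938379) = 4.3757
Cpu = (121.1 - 112.33)/(3*0.84938379) = 3.4417
Cpl = (112.33 - 98.8)/(3*0.84938379) = 5.3097
Cpk = min(Cpu, Cpl) = 3.4417

3.4417


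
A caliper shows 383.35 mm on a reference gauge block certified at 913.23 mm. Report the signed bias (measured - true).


Systematic error = measured - true
= 383.35 - 913.23
= -529.8800

-529.8800


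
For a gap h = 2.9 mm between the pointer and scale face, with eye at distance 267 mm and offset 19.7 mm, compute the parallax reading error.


error = h * offset / d
= 2.9 * 19.7 / 267
= 0.2140

0.2140


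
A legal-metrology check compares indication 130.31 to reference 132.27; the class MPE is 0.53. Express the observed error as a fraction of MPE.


e = indication - reference = 130.31 - 132.27 = -1.9600
|e| = 1.9600
ratio = |e| / MPE = 1.9600 / 0.53
ratio = 3.6981

3.6981


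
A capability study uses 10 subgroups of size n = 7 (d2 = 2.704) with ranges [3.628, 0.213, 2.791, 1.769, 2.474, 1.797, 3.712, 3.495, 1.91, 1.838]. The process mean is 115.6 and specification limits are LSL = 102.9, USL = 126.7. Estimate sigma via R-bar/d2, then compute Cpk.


R_bar = (3.628 + 0.213 + 2.791 + 1.769 + 2.474 + 1.797 + 3.712 + 3.495 + 1.91 + 1.838) / 10 = 2.3627
sigma = R_bar / d2 = 2.3627 / 2.704 = 0.87377959
Cp = (USL - LSL)/(6*sigma) = (126.7 - 102.9)/(6*0.87377959) = 4.5397
Cpu = (126.7 - 115.6)/(3*0.87377959) = 4.2345
Cpl = (115.6 - 102.9)/(3*0.87377959) = 4.8449
Cpk = min(Cpu, Cpl) = 4.2345

4.2345


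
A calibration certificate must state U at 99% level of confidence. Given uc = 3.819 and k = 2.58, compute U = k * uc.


U = k * uc
U = 2.58 * 3.819
U = 9.8530

9.8530


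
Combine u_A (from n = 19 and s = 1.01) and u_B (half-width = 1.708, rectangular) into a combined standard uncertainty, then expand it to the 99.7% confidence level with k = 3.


u_A = s / sqrt(n) = 1.01 / sqrt(19) = 0.23170989
u_B = half_width / sqrt(3) = 1.708 / sqrt(3) = 0.98611426
uc = sqrt(u_A^2 + u_B^2) = sqrt(0.23170989^2 + 0.98611426^2) = 1.0129713
U = k * uc = 3 * 1.0129713
U = 3.0389

3.0389


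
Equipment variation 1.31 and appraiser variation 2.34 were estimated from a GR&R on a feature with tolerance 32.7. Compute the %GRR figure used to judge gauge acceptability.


GRR = sqrt(EV^2 + AV^2) = sqrt(1.31^2 + 2.34^2) = 2.6817345
%GRR = GRR / tol * 100 = 2.6817345 / 32.7 * 100
%GRR = 8.2010

8.2010


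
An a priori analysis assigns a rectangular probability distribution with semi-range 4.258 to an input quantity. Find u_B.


u_B = half_width / sqrt(3)
u_B = 4.258 / 1.7320508
u_B = 2.4584

2.4584


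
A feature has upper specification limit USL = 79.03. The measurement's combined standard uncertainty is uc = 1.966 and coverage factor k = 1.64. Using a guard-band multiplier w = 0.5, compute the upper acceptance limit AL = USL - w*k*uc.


U = k * uc = 1.64 * 1.966 = 3.22424
guard band g = w * U = 0.5 * 3.22424 = 1.61212
AL = USL - g = 79.03 - 1.61212
AL = 77.4179

77.4179


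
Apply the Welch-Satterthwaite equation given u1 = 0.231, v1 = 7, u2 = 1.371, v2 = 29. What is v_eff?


uc = sqrt(u1^2 + u2^2) = sqrt(0.231^2 + 1.371^2) = 1.3903244
v_eff = uc^4 / (u1^4/v1 + u2^4/v2)
= 1.3903244^4 / (0.231^4/7 + 1.371^4/29)
= 3.7364965 / 0.12223609
v_eff = 30.5679

30.5679


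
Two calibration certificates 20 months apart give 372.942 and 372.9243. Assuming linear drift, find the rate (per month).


rate = (v2 - v1) / months
= (372.9243 - 372.942) / 20
= -0.0177 / 20
= -8.8500e-04

-8.8500e-04


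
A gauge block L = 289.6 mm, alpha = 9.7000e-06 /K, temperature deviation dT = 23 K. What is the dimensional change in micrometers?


dL = L * alpha * dT
= 289.6 * 9.7000e-06 * 23
= 0.0646098 mm
dL_um = 0.0646098 * 1000 = 64.6098 um

64.6098


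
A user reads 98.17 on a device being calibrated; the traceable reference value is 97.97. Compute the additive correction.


Correction = standard - reading
= 97.97 - 98.17
= -0.2000

-0.2000


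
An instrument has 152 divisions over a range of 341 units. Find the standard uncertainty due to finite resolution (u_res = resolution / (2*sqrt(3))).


resolution = range / divisions
resolution = 341 / 152 = 2.2434211
u_res = resolution / (2*sqrt(3))
u_res = 2.2434211 / 3.4641016
u_res = 0.6476

0.6476


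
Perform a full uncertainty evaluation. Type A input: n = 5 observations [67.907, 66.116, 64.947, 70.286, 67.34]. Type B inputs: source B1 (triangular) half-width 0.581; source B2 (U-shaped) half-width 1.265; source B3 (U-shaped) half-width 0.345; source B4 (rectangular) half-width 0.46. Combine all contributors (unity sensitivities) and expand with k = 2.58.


mean = (67.907 + 66.116 + 64.947 + 70.286 + 67.34) / 5 = 67.3192
s = sqrt(sum((x - mean)^2)/(n-1)) = 2.013881
u_A = s / sqrt(n) = 2.013881 / sqrt(5) = 0.90063496
u_B1 = 0.581 / sqrt(6) = 0.23719226
u_B2 = 1.265 / sqrt(2) = 0.89449008
u_B3 = 0.345 / sqrt(2) = 0.24395184
u_B4 = 0.46 / sqrt(3) = 0.26558112
uc = sqrt(0.90063496^2 + 0.23719226^2 + 0.89449008^2 + 0.24395184^2 + 0.26558112^2) = 1.3407318
U = k * uc = 2.58 * 1.3407318
U = 3.4591

3.4591


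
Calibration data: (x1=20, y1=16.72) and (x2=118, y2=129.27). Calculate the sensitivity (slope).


slope = (y2 - y1) / (x2 - x1)
= (129.27 - 16.72) / (118 - 20)
= 112.5500 / 98
= 1.1485

1.1485


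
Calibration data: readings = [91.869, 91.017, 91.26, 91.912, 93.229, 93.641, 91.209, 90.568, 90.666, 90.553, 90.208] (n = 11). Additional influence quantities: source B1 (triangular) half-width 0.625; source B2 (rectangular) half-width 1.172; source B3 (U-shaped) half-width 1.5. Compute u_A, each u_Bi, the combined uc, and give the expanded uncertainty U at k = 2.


mean = (91.869 + 91.017 + 91.26 + 91.912 + 93.229 + 93.641 + 91.209 + 90.568 + 90.666 + 90.553 + 90.208) / 11 = 91.46654545
s = sqrt(sum((x - mean)^2)/(n-1)) = 1.1123281
u_A = s / sqrt(n) = 1.1123281 / sqrt(11) = 0.33537954
u_B1 = 0.625 / sqrt(6) = 0.25515518
u_B2 = 1.172 / sqrt(3) = 0.67665452
u_B3 = 1.5 / sqrt(2) = 1.0606602
uc = sqrt(0.33537954^2 + 0.25515518^2 + 0.67665452^2 + 1.0606602^2) = 1.3268176
U = k * uc = 2 * 1.3268176
U = 2.6536

2.6536


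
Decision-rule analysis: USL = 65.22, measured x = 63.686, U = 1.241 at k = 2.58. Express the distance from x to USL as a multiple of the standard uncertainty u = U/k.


u = U / k = 1.241 / 2.58 = 0.48100775
margin = |USL - x| = |65.22 - 63.686| = 1.534
z = margin / u = 1.534 / 0.48100775
z = 3.1891

3.1891


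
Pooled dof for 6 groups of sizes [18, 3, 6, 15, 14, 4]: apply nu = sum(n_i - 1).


nu = sum_i (n_i - 1)
nu = ((18 - 1) + (3 - 1) + (6 - 1) + (15 - 1) + (14 - 1) + (4 - 1))
nu = 17 + 2 + 5 + 14 + 13 + 3
nu = 54

54


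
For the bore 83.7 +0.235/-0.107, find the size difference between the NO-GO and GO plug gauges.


GO = nominal - lower_tol (smallest hole = maximum material condition)
GO = 83.7 - 0.107 = 83.593
NO-GO = nominal + upper_tol (largest hole = least material condition)
NO-GO = 83.7 + 0.235 = 83.935
spread = NO-GO - GO = 83.935 - 83.593 = 0.3420

0.3420


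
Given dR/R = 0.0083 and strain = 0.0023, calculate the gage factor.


GF = (dR/R) / epsilon
= 0.0083 / 0.0023
= 3.6087

3.6087


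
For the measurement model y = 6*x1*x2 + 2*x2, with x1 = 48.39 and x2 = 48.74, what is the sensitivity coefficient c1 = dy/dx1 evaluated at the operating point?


y = 6*x1*x2 + 2*x2
dy/dx1 = 6*x2
Evaluate at x2 = 48.74: c1 = 6 * 48.74
c1 = 292.4400

292.4400


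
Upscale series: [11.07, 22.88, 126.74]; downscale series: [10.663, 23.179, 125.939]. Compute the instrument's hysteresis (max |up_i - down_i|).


|11.07 - 10.663| = 0.4070
|22.88 - 23.179| = 0.2990
|126.74 - 125.939| = 0.8010
hysteresis = max(diffs) = 0.8010

0.8010


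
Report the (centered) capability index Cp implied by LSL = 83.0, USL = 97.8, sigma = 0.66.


Cp = (USL - LSL) / (6 * sigma)
= (97.8 - 83.0) / (6 * 0.66)
= 14.8000 / 3.9600
= 3.7374

3.7374


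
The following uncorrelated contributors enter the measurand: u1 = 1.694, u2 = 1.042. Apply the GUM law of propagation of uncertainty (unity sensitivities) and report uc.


uc = sqrt(1.694^2 + 1.042^2)
uc = sqrt(3.9554)
uc = 1.9888

1.9888


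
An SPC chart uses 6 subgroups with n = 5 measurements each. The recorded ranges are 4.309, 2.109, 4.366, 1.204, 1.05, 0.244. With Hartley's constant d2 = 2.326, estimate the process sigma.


R_bar = (4.309 + 2.109 + 4.366 + 1.204 + 1.05 + 0.244) / 6
R_bar = 13.282 / 6 = 2.2136667
sigma_hat = R_bar / d2 = 2.2136667 / 2.326 = 0.9517

0.9517


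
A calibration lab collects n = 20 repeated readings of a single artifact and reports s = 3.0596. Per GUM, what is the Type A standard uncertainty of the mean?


u_A = s / sqrt(n)
u_A = 3.0596 / sqrt(20)
u_A = 3.0596 / 4.472136
u_A = 0.6841

0.6841


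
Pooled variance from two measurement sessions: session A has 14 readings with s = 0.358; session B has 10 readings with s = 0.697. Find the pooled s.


s_p = sqrt(((n1-1)*s1^2 + (n2-1)*s2^2) / (n1+n2-2))
numerator = (14-1)*0.358^2 + (10-1)*0.697^2 = 1.666132 + 4.372281 = 6.038413
denominator = 14 + 10 - 2 = 22
s_p^2 = 6.038413 / 22 = 0.27447332
s_p = sqrt(0.27447332) = 0.5239

0.5239


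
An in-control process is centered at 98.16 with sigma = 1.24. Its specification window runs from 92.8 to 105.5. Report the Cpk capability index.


Cpu = (USL - mean) / (3*sigma) = (105.5 - 98.16) / (3*1.24) = 1.9731
Cpl = (mean - LSL) / (3*sigma) = (98.16 - 92.8) / (3*1.24) = 1.4409
Cpk = min(Cpu, Cpl) = 1.4409

1.4409


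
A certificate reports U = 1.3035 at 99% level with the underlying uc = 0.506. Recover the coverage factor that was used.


k = U / uc
k = 1.3035 / 0.506
k = 2.576

2.576


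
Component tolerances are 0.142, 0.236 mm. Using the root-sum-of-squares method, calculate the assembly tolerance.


RSS = sqrt(0.142^2 + 0.236^2)
= sqrt(0.07586)
= 0.2754

0.2754


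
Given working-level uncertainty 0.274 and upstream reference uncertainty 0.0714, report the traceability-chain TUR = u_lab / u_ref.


TUR = u_lab / u_ref
= 0.274 / 0.0714
= 3.8375

3.8375


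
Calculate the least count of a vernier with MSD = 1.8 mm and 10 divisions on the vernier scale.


LC = MSD / n_div
= 1.8 / 10
= 0.1800

0.1800


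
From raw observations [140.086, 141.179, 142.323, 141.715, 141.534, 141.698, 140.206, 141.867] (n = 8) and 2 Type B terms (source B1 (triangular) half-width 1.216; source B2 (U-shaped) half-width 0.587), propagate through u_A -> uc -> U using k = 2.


mean = (140.086 + 141.179 + 142.323 + 141.715 + 141.534 + 141.698 + 140.206 + 141.867) / 8 = 141.326
s = sqrt(sum((x - mean)^2)/(n-1)) = 0.79581656
u_A = s / sqrt(n) = 0.79581656 / sqrt(8) = 0.28136364
u_B1 = 1.216 / sqrt(6) = 0.49642992
u_B2 = 0.587 / sqrt(2) = 0.41507168
uc = sqrt(0.28136364^2 + 0.49642992^2 + 0.41507168^2) = 0.7056151
U = k * uc = 2 * 0.7056151
U = 1.4112

1.4112


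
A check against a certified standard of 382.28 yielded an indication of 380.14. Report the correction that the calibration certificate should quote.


Correction = standard - reading
= 382.28 - 380.14
= 2.1400

2.1400


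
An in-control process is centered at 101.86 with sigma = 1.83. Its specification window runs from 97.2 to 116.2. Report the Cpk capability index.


Cpu = (USL - mean) / (3*sigma) = (116.2 - 101.86) / (3*1.83) = 2.6120
Cpl = (mean - LSL) / (3*sigma) = (101.86 - 97.2) / (3*1.83) = 0.8488
Cpk = min(Cpu, Cpl) = 0.8488

0.8488


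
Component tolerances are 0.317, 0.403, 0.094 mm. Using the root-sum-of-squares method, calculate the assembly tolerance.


RSS = sqrt(0.317^2 + 0.403^2 + 0.094^2)
= sqrt(0.271734)
= 0.5213

0.5213


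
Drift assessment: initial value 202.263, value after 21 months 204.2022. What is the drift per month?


rate = (v2 - v1) / months
= (204.2022 - 202.263) / 21
= 1.9392 / 21
= 0.0923

0.0923


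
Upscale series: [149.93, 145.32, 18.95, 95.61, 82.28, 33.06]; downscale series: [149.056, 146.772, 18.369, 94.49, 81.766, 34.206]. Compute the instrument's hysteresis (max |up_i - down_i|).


|149.93 - 149.056| = 0.8740
|145.32 - 146.772| = 1.4520
|18.95 - 18.369| = 0.5810
|95.61 - 94.49| = 1.1200
|82.28 - 81.766| = 0.5140
|33.06 - 34.206| = 1.1460
hysteresis = max(diffs) = 1.4520

1.4520


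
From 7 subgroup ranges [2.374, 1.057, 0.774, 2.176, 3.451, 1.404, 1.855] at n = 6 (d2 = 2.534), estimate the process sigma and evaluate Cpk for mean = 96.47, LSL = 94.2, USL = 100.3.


R_bar = (2.374 + 1.057 + 0.774 + 2.176 + 3.451 + 1.404 + 1.855) / 7 = 1.8701429
sigma = R_bar / d2 = 1.8701429 / 2.534 = 0.73802009
Cp = (USL - LSL)/(6*sigma) = (100.3 - 94.2)/(6*0.73802009) = 1.3776
Cpu = (100.3 - 96.47)/(3*0.73802009) = 1.7299
Cpl = (96.47 - 94.2)/(3*0.73802009) = 1.0253
Cpk = min(Cpu, Cpl) = 1.0253

1.0253


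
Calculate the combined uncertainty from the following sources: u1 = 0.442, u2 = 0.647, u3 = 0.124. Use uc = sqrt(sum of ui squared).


uc = sqrt(0.442^2 + 0.647^2 + 0.124^2)
uc = sqrt(0.629349)
uc = 0.7933

0.7933


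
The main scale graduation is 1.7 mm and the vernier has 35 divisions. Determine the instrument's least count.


LC = MSD / n_div
= 1.7 / 35
= 0.0486

0.0486


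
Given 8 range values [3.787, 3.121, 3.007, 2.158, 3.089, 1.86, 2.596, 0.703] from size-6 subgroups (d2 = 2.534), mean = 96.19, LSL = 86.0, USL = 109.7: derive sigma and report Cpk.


R_bar = (3.787 + 3.121 + 3.007 + 2.158 + 3.089 + 1.86 + 2.596 + 0.703) / 8 = 2.540125
sigma = R_bar / d2 = 2.540125 / 2.534 = 1.0024171
Cp = (USL - LSL)/(6*sigma) = (109.7 - 86.0)/(6*1.0024171) = 3.9405
Cpu = (109.7 - 96.19)/(3*1.0024171) = 4.4925
Cpl = (96.19 - 86.0)/(3*1.0024171) = 3.3885
Cpk = min(Cpu, Cpl) = 3.3885

3.3885


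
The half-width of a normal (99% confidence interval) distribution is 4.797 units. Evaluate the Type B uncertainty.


u_B = half_width / 2.576
u_B = 4.797 / 2.576
u_B = 1.8622

1.8622


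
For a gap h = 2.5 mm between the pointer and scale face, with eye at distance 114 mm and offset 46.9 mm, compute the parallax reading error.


error = h * offset / d
= 2.5 * 46.9 / 114
= 1.0285

1.0285


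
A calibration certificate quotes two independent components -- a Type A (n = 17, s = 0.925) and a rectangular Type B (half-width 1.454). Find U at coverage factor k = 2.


u_A = s / sqrt(n) = 0.925 / sqrt(17) = 0.22434545
u_B = half_width / sqrt(3) = 1.454 / sqrt(3) = 0.83946729
uc = sqrt(u_A^2 + u_B^2) = sqrt(0.22434545^2 + 0.83946729^2) = 0.8689282
U = k * uc = 2 * 0.8689282
U = 1.7379

1.7379


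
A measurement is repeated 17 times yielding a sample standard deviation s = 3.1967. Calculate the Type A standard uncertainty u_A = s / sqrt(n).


u_A = s / sqrt(n)
u_A = 3.1967 / sqrt(17)
u_A = 3.1967 / 4.1231056
u_A = 0.7753

0.7753


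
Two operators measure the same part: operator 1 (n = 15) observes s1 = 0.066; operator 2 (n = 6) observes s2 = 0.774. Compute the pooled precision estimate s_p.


s_p = sqrt(((n1-1)*s1^2 + (n2-1)*s2^2) / (n1+n2-2))
numerator = (15-1)*0.066^2 + (6-1)*0.774^2 = 0.060984 + 2.99538 = 3.056364
denominator = 15 + 6 - 2 = 19
s_p^2 = 3.056364 / 19 = 0.16086126
s_p = sqrt(0.16086126) = 0.4011

0.4011


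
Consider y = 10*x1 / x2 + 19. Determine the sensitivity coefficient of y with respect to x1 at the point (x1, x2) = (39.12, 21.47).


y = 10*x1 / x2 + 19
dy/dx1 = 10/x2
Evaluate at x2 = 21.47: c1 = 10 / 21.47
c1 = 0.4658

0.4658


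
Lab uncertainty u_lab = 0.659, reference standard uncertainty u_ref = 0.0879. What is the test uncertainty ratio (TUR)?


TUR = u_lab / u_ref
= 0.659 / 0.0879
= 7.4972

7.4972


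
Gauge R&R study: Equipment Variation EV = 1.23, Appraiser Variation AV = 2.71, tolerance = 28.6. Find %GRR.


GRR = sqrt(EV^2 + AV^2) = sqrt(1.23^2 + 2.71^2) = 2.9760712
%GRR = GRR / tol * 100 = 2.9760712 / 28.6 * 100
%GRR = 10.4058

10.4058


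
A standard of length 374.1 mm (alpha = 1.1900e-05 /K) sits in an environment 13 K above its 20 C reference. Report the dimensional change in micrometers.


dL = L * alpha * dT
= 374.1 * 1.1900e-05 * 13
= 0.0578733 mm
dL_um = 0.0578733 * 1000 = 57.8733 um

57.8733


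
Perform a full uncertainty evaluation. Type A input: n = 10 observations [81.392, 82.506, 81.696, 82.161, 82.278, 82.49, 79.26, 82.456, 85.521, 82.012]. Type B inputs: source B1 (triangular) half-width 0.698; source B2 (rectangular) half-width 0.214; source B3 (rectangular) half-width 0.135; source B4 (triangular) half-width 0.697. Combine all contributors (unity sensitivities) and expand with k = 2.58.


mean = (81.392 + 82.506 + 81.696 + 82.161 + 82.278 + 82.49 + 79.26 + 82.456 + 85.521 + 82.012) / 10 = 82.1772
s = sqrt(sum((x - mean)^2)/(n-1)) = 1.5224448
u_A = s / sqrt(n) = 1.5224448 / sqrt(10) = 0.48143932
u_B1 = 0.698 / sqrt(6) = 0.28495731
u_B2 = 0.214 / sqrt(3) = 0.12355296
u_B3 = 0.135 / sqrt(3) = 0.077942286
u_B4 = 0.697 / sqrt(6) = 0.28454906
uc = sqrt(0.48143932^2 + 0.28495731^2 + 0.12355296^2 + 0.077942286^2 + 0.28454906^2) = 0.6444323
U = k * uc = 2.58 * 0.6444323
U = 1.6626

1.6626
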